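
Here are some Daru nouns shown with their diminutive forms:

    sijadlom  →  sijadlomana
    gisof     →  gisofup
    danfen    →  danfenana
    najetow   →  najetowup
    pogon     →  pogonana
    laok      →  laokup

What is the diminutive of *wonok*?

The pattern is nasality of the final consonant: -ana when the stem ends in a nasal (*sijadlom*, *danfen*, *pogon*); -up when the stem ends in a non-nasal consonant (*gisof*, *najetow*, *laok*).
Since the final consonant of *wonok* is /k/ (non-nasal), it takes -up, giving *wonokup*.

wonokup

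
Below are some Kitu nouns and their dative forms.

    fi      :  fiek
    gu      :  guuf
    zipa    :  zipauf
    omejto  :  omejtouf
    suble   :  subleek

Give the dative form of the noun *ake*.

akeek

The suffix is conditioned by the last vowel: -ek when the last vowel of the stem is a front vowel (*fi*, *suble*); -uf when the last vowel of the stem is a back vowel (*gu*, *zipa*, *omejto*).
*ake*: last vowel = /e/, a front vowel → -ek → *akeek*.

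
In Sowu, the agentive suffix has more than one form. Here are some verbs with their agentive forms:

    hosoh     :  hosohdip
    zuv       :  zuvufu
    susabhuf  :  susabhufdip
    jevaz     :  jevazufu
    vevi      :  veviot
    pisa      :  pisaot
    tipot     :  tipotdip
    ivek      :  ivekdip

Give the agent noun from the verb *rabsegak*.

Looking at the final sound of each stem: -dip when the stem ends in a voiceless consonant (*hosoh*, *susabhuf*, *tipot*, *ivek*); -ufu when the stem ends in a voiced consonant (*zuv*, *jevaz*); -ot when the stem ends in a vowel (*vevi*, *pisa*).
*rabsegak* — final sound /k/ (a voiceless consonant) → -dip → *rabsegakdip*.

rabsegakdip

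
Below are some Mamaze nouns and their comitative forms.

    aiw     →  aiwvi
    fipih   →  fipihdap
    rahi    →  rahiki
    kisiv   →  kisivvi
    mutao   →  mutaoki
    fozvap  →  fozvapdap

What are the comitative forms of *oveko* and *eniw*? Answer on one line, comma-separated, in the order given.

Looking at the final sound of each stem: -dap when the stem ends in a voiceless consonant (*fipih*, *fozvap*); -vi when the stem ends in a voiced consonant (*aiw*, *kisiv*); -ki when the stem ends in a vowel (*rahi*, *mutao*).
*oveko*: final sound = /o/, a vowel → -ki → *ovekoki*.
Since the final sound of *eniw* is /w/ (a voiced consonant), it takes -vi, giving *eniwvi*.

ovekoki, eniwvi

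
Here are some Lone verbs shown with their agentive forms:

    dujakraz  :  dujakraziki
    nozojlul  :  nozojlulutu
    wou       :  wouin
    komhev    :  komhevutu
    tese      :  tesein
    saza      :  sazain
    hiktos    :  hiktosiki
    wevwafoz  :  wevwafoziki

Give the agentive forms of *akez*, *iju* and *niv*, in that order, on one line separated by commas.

akeziki, ijuin, nivutu

Looking at the final sound of each stem: -iki when the stem ends in a sibilant (*dujakraz*, *hiktos*, *wevwafoz*); -utu when the stem ends in a non-sibilant consonant (*nozojlul*, *komhev*); -in when the stem ends in a vowel (*wou*, *tese*, *saza*).
*akez* — final sound /z/ (a sibilant) → -iki → *akeziki*.
*iju*: final sound = /u/, a vowel → -in → *ijuin*.
*niv*: final sound = /v/, a non-sibilant consonant → -utu → *nivutu*.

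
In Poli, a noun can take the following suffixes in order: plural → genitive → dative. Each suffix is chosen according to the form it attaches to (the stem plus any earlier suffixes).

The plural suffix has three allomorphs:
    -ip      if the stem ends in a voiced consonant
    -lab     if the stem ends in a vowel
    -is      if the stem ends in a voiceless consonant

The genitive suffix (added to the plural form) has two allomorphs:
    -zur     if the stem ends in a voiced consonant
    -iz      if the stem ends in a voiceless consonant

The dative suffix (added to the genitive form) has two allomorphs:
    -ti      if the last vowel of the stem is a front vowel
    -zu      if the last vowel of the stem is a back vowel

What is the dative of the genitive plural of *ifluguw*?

The final sound of *ifluguw* is /w/, which is a voiced consonant, so the plural suffix is -ip, giving *ifluguwip*.
Since the final consonant of the plural form *ifluguwip* is /p/ (voiceless), it takes -iz, giving *ifluguwipiz*.
The genitive form *ifluguwipiz* — last vowel /i/ (a front vowel) → -ti → *ifluguwipizti*.

ifluguwipizti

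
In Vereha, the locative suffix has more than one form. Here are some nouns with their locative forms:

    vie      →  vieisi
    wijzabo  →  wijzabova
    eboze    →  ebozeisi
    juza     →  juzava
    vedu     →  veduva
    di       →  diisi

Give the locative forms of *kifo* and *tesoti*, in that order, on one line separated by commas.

kifova, tesotiisi

The pattern is front/back vowel harmony: -isi when the last vowel of the stem is a front vowel (*vie*, *eboze*, *di*); -va when the last vowel of the stem is a back vowel (*wijzabo*, *juza*, *vedu*).
*kifo* — last vowel /o/ (a back vowel) → -va → *kifova*.
Since the last vowel of *tesoti* is /i/ (a front vowel), it takes -isi, giving *tesotiisi*.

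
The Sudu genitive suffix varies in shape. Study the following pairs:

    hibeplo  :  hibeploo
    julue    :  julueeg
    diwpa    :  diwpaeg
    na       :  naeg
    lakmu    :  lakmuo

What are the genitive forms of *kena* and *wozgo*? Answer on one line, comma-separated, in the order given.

kenaeg, wozgoo

The alternation tracks the last vowel of the stem — -o when the last vowel of the stem is a rounded vowel (*hibeplo*, *lakmu*); -eg when the last vowel of the stem is an unrounded vowel (*julue*, *diwpa*, *na*).
*kena* — last vowel /a/ (an unrounded vowel) → -eg → *kenaeg*.
Since the last vowel of *wozgo* is /o/ (a rounded vowel), it takes -o, giving *wozgoo*.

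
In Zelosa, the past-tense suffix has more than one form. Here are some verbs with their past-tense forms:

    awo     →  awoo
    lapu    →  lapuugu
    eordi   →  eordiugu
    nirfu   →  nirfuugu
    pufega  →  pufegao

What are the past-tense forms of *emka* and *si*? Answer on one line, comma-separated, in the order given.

The alternation tracks the last vowel of the stem — -ugu when the last vowel of the stem is a high vowel (*lapu*, *eordi*, *nirfu*); -o when the last vowel of the stem is a non-high vowel (*awo*, *pufega*).
*emka* — last vowel /a/ (a non-high vowel) → -o → *emkao*.
*si*: last vowel = /i/, a high vowel → -ugu → *siugu*.

emkao, siugu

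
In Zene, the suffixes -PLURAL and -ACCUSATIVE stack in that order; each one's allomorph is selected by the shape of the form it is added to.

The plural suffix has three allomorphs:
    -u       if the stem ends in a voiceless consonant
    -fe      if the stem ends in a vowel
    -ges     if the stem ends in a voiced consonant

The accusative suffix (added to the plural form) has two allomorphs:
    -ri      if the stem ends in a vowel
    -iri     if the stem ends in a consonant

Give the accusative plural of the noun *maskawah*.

maskawahuri

The final sound of *maskawah* is /h/, which is a voiceless consonant, so the plural suffix is -u, giving *maskawahu*.
Since the final sound of the plural form *maskawahu* is /u/ (a vowel), it takes -ri, giving *maskawahuri*.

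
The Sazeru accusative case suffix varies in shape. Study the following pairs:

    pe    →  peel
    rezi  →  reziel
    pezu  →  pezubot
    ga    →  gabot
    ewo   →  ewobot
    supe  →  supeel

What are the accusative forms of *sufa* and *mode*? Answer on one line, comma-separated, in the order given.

sufabot, modeel

Looking at the last vowel of each stem: -el when the last vowel of the stem is a front vowel (*pe*, *rezi*, *supe*); -bot when the last vowel of the stem is a back vowel (*pezu*, *ga*, *ewo*).
Since the last vowel of *sufa* is /a/ (a back vowel), it takes -bot, giving *sufabot*.
The last vowel of *mode* is /e/, which is a front vowel, so the suffix is -el, giving *modeel*.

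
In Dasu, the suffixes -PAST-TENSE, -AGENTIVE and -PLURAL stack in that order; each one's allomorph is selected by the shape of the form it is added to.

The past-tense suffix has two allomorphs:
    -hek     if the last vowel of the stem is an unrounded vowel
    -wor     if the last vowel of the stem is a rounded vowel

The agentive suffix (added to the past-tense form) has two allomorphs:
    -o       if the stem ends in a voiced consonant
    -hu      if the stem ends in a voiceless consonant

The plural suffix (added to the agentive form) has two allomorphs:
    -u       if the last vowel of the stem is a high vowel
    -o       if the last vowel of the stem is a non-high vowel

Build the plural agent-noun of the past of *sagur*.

*sagur*: last vowel = /u/, a rounded vowel → -wor → *sagurwor*.
Since the final consonant of the past-tense form *sagurwor* is /r/ (voiced), it takes -o, giving *sagurworo*.
The last vowel of the agentive form *sagurworo* is /o/, which is a non-high vowel, so the plural suffix is -o, giving *sagurworoo*.

sagurworoo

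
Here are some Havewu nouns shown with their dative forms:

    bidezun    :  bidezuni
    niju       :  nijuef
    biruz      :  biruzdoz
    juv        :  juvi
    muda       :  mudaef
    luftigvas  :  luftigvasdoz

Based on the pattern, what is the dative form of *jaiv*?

The pattern is sibilance of the final sound: -doz when the stem ends in a sibilant (*biruz*, *luftigvas*); -i when the stem ends in a non-sibilant consonant (*bidezun*, *juv*); -ef when the stem ends in a vowel (*niju*, *muda*).
*jaiv*: final sound = /v/, a non-sibilant consonant → -i → *jaivi*.

jaivi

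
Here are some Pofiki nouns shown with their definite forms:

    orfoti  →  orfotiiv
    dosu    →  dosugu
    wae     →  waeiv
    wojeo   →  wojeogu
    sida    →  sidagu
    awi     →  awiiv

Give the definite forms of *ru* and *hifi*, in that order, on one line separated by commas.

The alternation tracks the last vowel of the stem — -iv when the last vowel of the stem is a front vowel (*orfoti*, *wae*, *awi*); -gu when the last vowel of the stem is a back vowel (*dosu*, *wojeo*, *sida*).
Since the last vowel of *ru* is /u/ (a back vowel), it takes -gu, giving *rugu*.
*hifi* — last vowel /i/ (a front vowel) → -iv → *hifiiv*.

rugu, hifiiv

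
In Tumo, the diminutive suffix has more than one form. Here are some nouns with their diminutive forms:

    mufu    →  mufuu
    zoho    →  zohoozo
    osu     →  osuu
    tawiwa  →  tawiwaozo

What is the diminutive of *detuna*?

detunaozo

Looking at the last vowel of each stem: -u when the last vowel of the stem is a high vowel (*mufu*, *osu*); -ozo when the last vowel of the stem is a non-high vowel (*zoho*, *tawiwa*).
*detuna*: last vowel = /a/, a non-high vowel → -ozo → *detunaozo*.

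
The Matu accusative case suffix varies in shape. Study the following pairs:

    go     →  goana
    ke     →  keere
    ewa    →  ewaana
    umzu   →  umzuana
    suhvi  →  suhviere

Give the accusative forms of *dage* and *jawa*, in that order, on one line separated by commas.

Looking at the last vowel of each stem: -ere when the last vowel of the stem is a front vowel (*ke*, *suhvi*); -ana when the last vowel of the stem is a back vowel (*go*, *ewa*, *umzu*).
The last vowel of *dage* is /e/, which is a front vowel, so the suffix is -ere, giving *dageere*.
*jawa*: last vowel = /a/, a back vowel → -ana → *jawaana*.

dageere, jawaana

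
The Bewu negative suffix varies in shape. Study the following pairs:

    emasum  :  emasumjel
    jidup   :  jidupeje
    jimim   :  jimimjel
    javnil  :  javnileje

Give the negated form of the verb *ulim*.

ulimjel

Looking at the final consonant of each stem: -jel when the stem ends in a nasal (*emasum*, *jimim*); -eje when the stem ends in a non-nasal consonant (*jidup*, *javnil*).
The final consonant of *ulim* is /m/, which is a nasal, so the suffix is -jel, giving *ulimjel*.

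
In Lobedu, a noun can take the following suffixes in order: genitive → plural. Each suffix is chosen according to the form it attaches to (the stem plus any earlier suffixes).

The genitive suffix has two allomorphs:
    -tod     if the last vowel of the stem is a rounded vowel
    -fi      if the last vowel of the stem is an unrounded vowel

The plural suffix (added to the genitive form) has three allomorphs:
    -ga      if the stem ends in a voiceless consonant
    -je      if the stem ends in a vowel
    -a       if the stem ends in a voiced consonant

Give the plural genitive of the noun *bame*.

*bame* — last vowel /e/ (an unrounded vowel) → -fi → *bamefi*.
The genitive form *bamefi*: final sound = /i/, a vowel → -je → *bamefije*.

bamefije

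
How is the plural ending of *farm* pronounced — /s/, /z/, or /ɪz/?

/z/

The stem *farm* ends in a voiced non-sibilant sound.
The plural suffix surfaces as /ɪz/ after sibilants, /s/ after other voiceless consonants, and /z/ after other voiced sounds.
So the plural -s on *farm* is pronounced /z/.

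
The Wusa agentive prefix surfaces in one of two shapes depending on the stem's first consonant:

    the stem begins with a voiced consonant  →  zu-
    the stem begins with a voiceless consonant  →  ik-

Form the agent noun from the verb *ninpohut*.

zuninpohut

*ninpohut*: first consonant = /n/, voiced → zu- → *zuninpohut*.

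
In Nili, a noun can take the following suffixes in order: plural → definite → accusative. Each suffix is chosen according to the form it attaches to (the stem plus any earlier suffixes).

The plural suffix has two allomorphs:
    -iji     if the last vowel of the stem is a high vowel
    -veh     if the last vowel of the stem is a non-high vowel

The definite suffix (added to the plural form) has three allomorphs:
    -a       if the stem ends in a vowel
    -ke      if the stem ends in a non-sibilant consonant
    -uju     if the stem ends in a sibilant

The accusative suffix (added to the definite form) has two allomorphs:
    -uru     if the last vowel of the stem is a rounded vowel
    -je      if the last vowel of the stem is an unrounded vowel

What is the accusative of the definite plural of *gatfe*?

gatfevehkeje

The last vowel of *gatfe* is /e/, which is a non-high vowel, so the plural suffix is -veh, giving *gatfeveh*.
Since the final sound of the plural form *gatfeveh* is /h/ (a non-sibilant consonant), it takes -ke, giving *gatfevehke*.
The definite form *gatfevehke*: last vowel = /e/, an unrounded vowel → -je → *gatfevehkeje*.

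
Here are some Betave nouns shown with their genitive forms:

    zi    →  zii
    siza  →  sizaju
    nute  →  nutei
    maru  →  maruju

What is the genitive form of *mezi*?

mezii

Looking at the last vowel of each stem: -i when the last vowel of the stem is a front vowel (*zi*, *nute*); -ju when the last vowel of the stem is a back vowel (*siza*, *maru*).
*mezi* — last vowel /i/ (a front vowel) → -i → *mezii*.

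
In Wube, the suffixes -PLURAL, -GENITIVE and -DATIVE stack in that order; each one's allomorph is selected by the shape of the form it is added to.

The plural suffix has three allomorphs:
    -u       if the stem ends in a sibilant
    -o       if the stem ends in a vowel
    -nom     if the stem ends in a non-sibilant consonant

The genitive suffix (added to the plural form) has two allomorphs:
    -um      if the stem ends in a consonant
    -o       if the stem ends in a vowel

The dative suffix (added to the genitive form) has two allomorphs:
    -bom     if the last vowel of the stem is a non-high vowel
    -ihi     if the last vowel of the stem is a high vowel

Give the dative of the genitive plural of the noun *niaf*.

*niaf* — final sound /f/ (a non-sibilant consonant) → -nom → *niafnom*.
The plural form *niafnom* — final sound /m/ (a consonant) → -um → *niafnomum*.
The genitive form *niafnomum*: last vowel = /u/, a high vowel → -ihi → *niafnomumihi*.

niafnomumihi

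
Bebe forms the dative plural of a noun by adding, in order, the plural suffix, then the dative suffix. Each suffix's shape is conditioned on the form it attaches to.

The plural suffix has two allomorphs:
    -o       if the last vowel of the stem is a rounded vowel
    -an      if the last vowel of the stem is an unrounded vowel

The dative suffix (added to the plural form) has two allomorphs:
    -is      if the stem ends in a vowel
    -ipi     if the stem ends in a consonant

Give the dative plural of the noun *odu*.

The last vowel of *odu* is /u/, which is a rounded vowel, so the plural suffix is -o, giving *oduo*.
The final sound of the plural form *oduo* is /o/, which is a vowel, so the dative suffix is -is, giving *oduois*.

oduois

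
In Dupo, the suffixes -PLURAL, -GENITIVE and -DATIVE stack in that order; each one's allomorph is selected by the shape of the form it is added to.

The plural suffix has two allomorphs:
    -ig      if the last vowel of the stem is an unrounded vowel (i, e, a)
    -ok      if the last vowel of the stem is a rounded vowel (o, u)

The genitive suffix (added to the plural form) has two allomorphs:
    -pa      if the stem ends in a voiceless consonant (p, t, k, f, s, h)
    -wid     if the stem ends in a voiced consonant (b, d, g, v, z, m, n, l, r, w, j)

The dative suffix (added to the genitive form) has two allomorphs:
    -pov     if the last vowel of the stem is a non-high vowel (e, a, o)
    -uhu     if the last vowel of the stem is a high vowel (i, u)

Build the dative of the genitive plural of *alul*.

The last vowel of *alul* is /u/, which is a rounded vowel, so the plural suffix is -ok, giving *alulok*.
The plural form *alulok*: final consonant = /k/, voiceless → -pa → *alulokpa*.
The genitive form *alulokpa*: last vowel = /a/, a non-high vowel → -pov → *alulokpapov*.

alulokpapov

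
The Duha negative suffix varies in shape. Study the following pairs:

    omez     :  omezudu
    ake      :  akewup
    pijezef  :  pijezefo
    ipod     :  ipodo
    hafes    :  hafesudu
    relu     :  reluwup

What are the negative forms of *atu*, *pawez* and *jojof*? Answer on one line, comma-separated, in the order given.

atuwup, pawezudu, jojofo

The alternation tracks the final sound of the stem — -udu when the stem ends in a sibilant (*omez*, *hafes*); -o when the stem ends in a non-sibilant consonant (*pijezef*, *ipod*); -wup when the stem ends in a vowel (*ake*, *relu*).
Since the final sound of *atu* is /u/ (a vowel), it takes -wup, giving *atuwup*.
Since the final sound of *pawez* is /z/ (a sibilant), it takes -udu, giving *pawezudu*.
The final sound of *jojof* is /f/, which is a non-sibilant consonant, so the suffix is -o, giving *jojofo*.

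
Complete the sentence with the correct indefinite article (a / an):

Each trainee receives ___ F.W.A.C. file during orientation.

an

The indefinite article is chosen by the initial *sound* of the following word, not its spelling.
The initialism *F.W.A.C.* is read letter by letter; the first letter, F, is pronounced /ɛf/, which begins with a vowel sound.
So the article is *an*: Each trainee receives an F.W.A.C. file during orientation.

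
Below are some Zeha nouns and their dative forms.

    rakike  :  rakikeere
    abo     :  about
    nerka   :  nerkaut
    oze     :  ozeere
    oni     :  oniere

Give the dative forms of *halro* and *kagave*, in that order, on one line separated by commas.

The alternation tracks the last vowel of the stem — -ere when the last vowel of the stem is a front vowel (*rakike*, *oze*, *oni*); -ut when the last vowel of the stem is a back vowel (*abo*, *nerka*).
The last vowel of *halro* is /o/, which is a back vowel, so the suffix is -ut, giving *halrout*.
*kagave*: last vowel = /e/, a front vowel → -ere → *kagaveere*.

halrout, kagaveere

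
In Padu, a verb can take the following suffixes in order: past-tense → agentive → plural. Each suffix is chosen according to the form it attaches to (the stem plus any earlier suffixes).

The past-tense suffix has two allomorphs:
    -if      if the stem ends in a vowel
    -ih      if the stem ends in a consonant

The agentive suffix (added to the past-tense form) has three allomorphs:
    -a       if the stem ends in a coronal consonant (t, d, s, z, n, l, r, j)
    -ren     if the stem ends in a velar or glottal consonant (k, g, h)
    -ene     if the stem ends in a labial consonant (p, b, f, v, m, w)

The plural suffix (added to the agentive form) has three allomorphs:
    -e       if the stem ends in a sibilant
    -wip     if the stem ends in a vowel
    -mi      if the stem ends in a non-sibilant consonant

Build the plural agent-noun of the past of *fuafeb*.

*fuafeb* — final sound /b/ (a consonant) → -ih → *fuafebih*.
Since the final consonant of the past-tense form *fuafebih* is /h/ (velar/glottal), it takes -ren, giving *fuafebihren*.
The agentive form *fuafebihren*: final sound = /n/, a non-sibilant consonant → -mi → *fuafebihrenmi*.

fuafebihrenmi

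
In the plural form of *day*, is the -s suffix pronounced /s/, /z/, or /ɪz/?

The stem *day* ends in a voiced non-sibilant sound.
The plural suffix surfaces as /ɪz/ after sibilants, /s/ after other voiceless consonants, and /z/ after other voiced sounds.
So the plural -s on *day* is pronounced /z/.

/z/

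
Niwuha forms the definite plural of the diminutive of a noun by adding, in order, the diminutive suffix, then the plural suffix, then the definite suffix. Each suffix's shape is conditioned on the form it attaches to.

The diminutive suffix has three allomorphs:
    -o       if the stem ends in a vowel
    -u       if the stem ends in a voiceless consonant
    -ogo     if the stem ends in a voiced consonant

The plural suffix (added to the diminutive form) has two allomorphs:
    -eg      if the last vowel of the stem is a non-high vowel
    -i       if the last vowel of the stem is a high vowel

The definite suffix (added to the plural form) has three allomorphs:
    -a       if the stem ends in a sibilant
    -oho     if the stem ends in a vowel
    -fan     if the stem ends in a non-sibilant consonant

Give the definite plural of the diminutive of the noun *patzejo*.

Since the final sound of *patzejo* is /o/ (a vowel), it takes -o, giving *patzejoo*.
The diminutive form *patzejoo*: last vowel = /o/, a non-high vowel → -eg → *patzejooeg*.
The final sound of the plural form *patzejooeg* is /g/, which is a non-sibilant consonant, so the definite suffix is -fan, giving *patzejooegfan*.

patzejooegfan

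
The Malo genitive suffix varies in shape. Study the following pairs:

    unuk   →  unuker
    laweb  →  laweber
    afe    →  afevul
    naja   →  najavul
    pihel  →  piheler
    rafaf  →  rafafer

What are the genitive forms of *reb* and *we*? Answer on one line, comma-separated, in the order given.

reber, wevul

The alternation tracks the final sound of the stem — -er when the stem ends in a consonant (*unuk*, *laweb*, *pihel*, *rafaf*); -vul when the stem ends in a vowel (*afe*, *naja*).
The final sound of *reb* is /b/, which is a consonant, so the suffix is -er, giving *reber*.
Since the final sound of *we* is /e/ (a vowel), it takes -vul, giving *wevul*.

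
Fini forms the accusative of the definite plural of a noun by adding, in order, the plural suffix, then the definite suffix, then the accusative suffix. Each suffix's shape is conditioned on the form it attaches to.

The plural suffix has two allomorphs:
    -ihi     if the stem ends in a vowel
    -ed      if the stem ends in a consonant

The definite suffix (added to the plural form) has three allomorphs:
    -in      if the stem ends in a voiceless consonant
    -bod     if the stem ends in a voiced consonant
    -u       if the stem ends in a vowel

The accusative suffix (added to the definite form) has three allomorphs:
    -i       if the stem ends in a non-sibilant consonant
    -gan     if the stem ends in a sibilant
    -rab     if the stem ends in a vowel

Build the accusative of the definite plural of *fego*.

*fego* — final sound /o/ (a vowel) → -ihi → *fegoihi*.
Since the final sound of the plural form *fegoihi* is /i/ (a vowel), it takes -u, giving *fegoihiu*.
The final sound of the definite form *fegoihiu* is /u/, which is a vowel, so the accusative suffix is -rab, giving *fegoihiurab*.

fegoihiurab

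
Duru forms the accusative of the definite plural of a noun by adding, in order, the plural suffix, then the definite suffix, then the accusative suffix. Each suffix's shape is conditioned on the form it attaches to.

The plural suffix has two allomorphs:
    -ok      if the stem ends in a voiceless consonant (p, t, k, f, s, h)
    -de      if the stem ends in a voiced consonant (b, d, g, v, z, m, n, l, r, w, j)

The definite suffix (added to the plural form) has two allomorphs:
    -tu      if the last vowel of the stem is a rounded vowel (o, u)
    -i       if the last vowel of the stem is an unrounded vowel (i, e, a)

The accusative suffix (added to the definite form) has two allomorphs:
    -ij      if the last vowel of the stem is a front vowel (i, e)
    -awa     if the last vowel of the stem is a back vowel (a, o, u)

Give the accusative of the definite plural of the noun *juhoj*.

juhojdeiij

Since the final consonant of *juhoj* is /j/ (voiced), it takes -de, giving *juhojde*.
The plural form *juhojde*: last vowel = /e/, an unrounded vowel → -i → *juhojdei*.
Since the last vowel of the definite form *juhojdei* is /i/ (a front vowel), it takes -ij, giving *juhojdeiij*.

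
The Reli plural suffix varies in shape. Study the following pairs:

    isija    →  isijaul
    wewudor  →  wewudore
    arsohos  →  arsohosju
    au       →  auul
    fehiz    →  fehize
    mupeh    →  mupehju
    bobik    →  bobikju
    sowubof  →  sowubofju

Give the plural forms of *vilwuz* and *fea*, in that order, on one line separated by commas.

vilwuze, feaul

The alternation tracks the final sound of the stem — -ju when the stem ends in a voiceless consonant (*arsohos*, *mupeh*, *bobik*, *sowubof*); -e when the stem ends in a voiced consonant (*wewudor*, *fehiz*); -ul when the stem ends in a vowel (*isija*, *au*).
*vilwuz*: final sound = /z/, a voiced consonant → -e → *vilwuze*.
*fea* — final sound /a/ (a vowel) → -ul → *feaul*.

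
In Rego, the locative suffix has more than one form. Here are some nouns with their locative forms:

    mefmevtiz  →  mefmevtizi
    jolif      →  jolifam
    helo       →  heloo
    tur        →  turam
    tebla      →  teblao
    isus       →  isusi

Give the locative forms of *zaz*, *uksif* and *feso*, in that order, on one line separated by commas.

zazi, uksifam, fesoo

The alternation tracks the final sound of the stem — -i when the stem ends in a sibilant (*mefmevtiz*, *isus*); -am when the stem ends in a non-sibilant consonant (*jolif*, *tur*); -o when the stem ends in a vowel (*helo*, *tebla*).
*zaz* — final sound /z/ (a sibilant) → -i → *zazi*.
Since the final sound of *uksif* is /f/ (a non-sibilant consonant), it takes -am, giving *uksifam*.
Since the final sound of *feso* is /o/ (a vowel), it takes -o, giving *fesoo*.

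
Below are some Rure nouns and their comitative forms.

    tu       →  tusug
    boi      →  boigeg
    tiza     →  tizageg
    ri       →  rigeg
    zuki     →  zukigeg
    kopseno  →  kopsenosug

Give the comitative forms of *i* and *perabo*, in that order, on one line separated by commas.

igeg, perabosug

The pattern is rounding harmony: -sug when the last vowel of the stem is a rounded vowel (*tu*, *kopseno*); -geg when the last vowel of the stem is an unrounded vowel (*boi*, *tiza*, *ri*, *zuki*).
*i*: last vowel = /i/, an unrounded vowel → -geg → *igeg*.
*perabo*: last vowel = /o/, a rounded vowel → -sug → *perabosug*.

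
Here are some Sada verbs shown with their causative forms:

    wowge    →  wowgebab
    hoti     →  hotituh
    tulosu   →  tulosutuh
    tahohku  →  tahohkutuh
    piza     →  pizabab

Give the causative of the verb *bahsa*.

The pattern is height harmony: -tuh when the last vowel of the stem is a high vowel (*hoti*, *tulosu*, *tahohku*); -bab when the last vowel of the stem is a non-high vowel (*wowge*, *piza*).
The last vowel of *bahsa* is /a/, which is a non-high vowel, so the suffix is -bab, giving *bahsabab*.

bahsabab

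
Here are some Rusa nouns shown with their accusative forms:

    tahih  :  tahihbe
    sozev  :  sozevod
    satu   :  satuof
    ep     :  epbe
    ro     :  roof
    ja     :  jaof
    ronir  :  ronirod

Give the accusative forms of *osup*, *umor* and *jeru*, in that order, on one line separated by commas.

osupbe, umorod, jeruof

The pattern is voicing of the final sound: -be when the stem ends in a voiceless consonant (*tahih*, *ep*); -od when the stem ends in a voiced consonant (*sozev*, *ronir*); -of when the stem ends in a vowel (*satu*, *ro*, *ja*).
*osup*: final sound = /p/, a voiceless consonant → -be → *osupbe*.
*umor* — final sound /r/ (a voiced consonant) → -od → *umorod*.
Since the final sound of *jeru* is /u/ (a vowel), it takes -of, giving *jeruof*.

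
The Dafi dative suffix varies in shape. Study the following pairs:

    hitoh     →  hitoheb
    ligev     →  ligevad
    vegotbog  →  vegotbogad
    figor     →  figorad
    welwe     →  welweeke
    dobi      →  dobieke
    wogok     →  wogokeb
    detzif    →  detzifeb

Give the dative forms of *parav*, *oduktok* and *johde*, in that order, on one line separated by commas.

The suffix is conditioned by the final sound: -eb when the stem ends in a voiceless consonant (*hitoh*, *wogok*, *detzif*); -ad when the stem ends in a voiced consonant (*ligev*, *vegotbog*, *figor*); -eke when the stem ends in a vowel (*welwe*, *dobi*).
*parav* — final sound /v/ (a voiced consonant) → -ad → *paravad*.
Since the final sound of *oduktok* is /k/ (a voiceless consonant), it takes -eb, giving *oduktokeb*.
*johde*: final sound = /e/, a vowel → -eke → *johdeeke*.

paravad, oduktokeb, johdeeke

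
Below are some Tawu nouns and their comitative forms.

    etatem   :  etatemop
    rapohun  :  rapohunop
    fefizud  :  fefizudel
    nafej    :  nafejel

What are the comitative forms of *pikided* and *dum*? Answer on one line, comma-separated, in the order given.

The alternation tracks the final consonant of the stem — -op when the stem ends in a nasal (*etatem*, *rapohun*); -el when the stem ends in a non-nasal consonant (*fefizud*, *nafej*).
Since the final consonant of *pikided* is /d/ (non-nasal), it takes -el, giving *pikidedel*.
The final consonant of *dum* is /m/, which is a nasal, so the suffix is -op, giving *dumop*.

pikidedel, dumop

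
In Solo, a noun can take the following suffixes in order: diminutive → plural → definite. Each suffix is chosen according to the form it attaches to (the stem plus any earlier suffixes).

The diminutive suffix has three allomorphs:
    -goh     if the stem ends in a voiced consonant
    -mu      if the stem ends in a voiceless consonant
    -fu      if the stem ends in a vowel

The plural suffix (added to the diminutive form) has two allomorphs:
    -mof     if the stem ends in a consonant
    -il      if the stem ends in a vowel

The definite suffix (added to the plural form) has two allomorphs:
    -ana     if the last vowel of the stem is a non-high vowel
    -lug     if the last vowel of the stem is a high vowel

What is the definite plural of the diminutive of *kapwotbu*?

kapwotbufuillug

The final sound of *kapwotbu* is /u/, which is a vowel, so the diminutive suffix is -fu, giving *kapwotbufu*.
The diminutive form *kapwotbufu* — final sound /u/ (a vowel) → -il → *kapwotbufuil*.
Since the last vowel of the plural form *kapwotbufuil* is /i/ (a high vowel), it takes -lug, giving *kapwotbufuillug*.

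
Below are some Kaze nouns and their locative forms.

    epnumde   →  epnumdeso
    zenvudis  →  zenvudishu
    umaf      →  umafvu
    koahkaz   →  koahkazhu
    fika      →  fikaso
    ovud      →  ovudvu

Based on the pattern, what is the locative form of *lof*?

lofvu

The alternation tracks the final sound of the stem — -hu when the stem ends in a sibilant (*zenvudis*, *koahkaz*); -vu when the stem ends in a non-sibilant consonant (*umaf*, *ovud*); -so when the stem ends in a vowel (*epnumde*, *fika*).
*lof*: final sound = /f/, a non-sibilant consonant → -vu → *lofvu*.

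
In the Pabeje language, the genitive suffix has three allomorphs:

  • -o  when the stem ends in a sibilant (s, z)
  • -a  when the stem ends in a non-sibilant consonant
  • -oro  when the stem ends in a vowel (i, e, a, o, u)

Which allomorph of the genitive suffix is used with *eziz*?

*eziz* — final sound /z/ (a sibilant) → -o.

-o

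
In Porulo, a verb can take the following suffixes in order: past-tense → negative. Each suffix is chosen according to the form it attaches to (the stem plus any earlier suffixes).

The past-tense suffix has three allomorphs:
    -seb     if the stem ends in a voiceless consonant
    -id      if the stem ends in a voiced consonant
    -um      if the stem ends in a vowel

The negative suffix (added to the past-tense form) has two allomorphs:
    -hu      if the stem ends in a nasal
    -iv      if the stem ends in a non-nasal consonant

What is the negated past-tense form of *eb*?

*eb* — final sound /b/ (a voiced consonant) → -id → *ebid*.
The past-tense form *ebid* — final consonant /d/ (non-nasal) → -iv → *ebidiv*.

ebidiv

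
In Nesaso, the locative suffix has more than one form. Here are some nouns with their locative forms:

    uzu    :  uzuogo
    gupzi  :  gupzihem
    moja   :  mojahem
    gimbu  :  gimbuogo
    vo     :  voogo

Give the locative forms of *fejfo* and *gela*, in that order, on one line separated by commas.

The alternation tracks the last vowel of the stem — -ogo when the last vowel of the stem is a rounded vowel (*uzu*, *gimbu*, *vo*); -hem when the last vowel of the stem is an unrounded vowel (*gupzi*, *moja*).
Since the last vowel of *fejfo* is /o/ (a rounded vowel), it takes -ogo, giving *fejfoogo*.
*gela* — last vowel /a/ (an unrounded vowel) → -hem → *gelahem*.

fejfoogo, gelahem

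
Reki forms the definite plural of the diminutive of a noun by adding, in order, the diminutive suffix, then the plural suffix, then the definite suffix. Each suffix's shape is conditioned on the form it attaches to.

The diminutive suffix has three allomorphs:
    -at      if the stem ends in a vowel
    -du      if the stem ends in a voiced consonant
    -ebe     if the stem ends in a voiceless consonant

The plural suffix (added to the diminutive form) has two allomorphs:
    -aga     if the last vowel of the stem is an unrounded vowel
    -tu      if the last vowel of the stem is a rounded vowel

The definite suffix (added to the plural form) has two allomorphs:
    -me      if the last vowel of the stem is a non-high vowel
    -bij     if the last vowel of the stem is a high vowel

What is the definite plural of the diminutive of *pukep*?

pukepebeagame

The final sound of *pukep* is /p/, which is a voiceless consonant, so the diminutive suffix is -ebe, giving *pukepebe*.
Since the last vowel of the diminutive form *pukepebe* is /e/ (an unrounded vowel), it takes -aga, giving *pukepebeaga*.
The plural form *pukepebeaga*: last vowel = /a/, a non-high vowel → -me → *pukepebeagame*.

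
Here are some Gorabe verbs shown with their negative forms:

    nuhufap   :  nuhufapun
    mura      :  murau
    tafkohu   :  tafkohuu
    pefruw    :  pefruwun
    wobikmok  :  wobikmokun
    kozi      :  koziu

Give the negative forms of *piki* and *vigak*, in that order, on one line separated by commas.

The suffix is conditioned by the final sound: -un when the stem ends in a consonant (*nuhufap*, *pefruw*, *wobikmok*); -u when the stem ends in a vowel (*mura*, *tafkohu*, *kozi*).
Since the final sound of *piki* is /i/ (a vowel), it takes -u, giving *pikiu*.
Since the final sound of *vigak* is /k/ (a consonant), it takes -un, giving *vigakun*.

pikiu, vigakun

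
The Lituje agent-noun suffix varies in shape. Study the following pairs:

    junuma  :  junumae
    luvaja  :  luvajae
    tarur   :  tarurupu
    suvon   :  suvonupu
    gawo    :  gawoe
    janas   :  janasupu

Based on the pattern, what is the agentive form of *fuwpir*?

fuwpirupu

Looking at the final sound of each stem: -upu when the stem ends in a consonant (*tarur*, *suvon*, *janas*); -e when the stem ends in a vowel (*junuma*, *luvaja*, *gawo*).
The final sound of *fuwpir* is /r/, which is a consonant, so the suffix is -upu, giving *fuwpirupu*.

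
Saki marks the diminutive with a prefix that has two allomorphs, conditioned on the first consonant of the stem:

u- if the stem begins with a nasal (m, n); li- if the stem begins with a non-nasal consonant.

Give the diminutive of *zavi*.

lizavi

*zavi*: first consonant = /z/, non-nasal → li- → *lizavi*.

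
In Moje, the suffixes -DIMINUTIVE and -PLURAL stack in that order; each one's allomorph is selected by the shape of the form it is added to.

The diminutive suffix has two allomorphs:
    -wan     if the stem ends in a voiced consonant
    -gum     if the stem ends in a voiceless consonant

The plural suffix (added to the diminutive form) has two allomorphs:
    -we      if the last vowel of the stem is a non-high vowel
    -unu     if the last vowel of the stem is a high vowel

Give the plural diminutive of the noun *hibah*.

Since the final consonant of *hibah* is /h/ (voiceless), it takes -gum, giving *hibahgum*.
Since the last vowel of the diminutive form *hibahgum* is /u/ (a high vowel), it takes -unu, giving *hibahgumunu*.

hibahgumunu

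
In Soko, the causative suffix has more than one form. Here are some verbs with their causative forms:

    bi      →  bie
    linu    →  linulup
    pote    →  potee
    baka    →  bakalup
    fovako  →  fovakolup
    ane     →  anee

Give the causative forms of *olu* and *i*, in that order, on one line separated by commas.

olulup, ie

The suffix is conditioned by the last vowel: -e when the last vowel of the stem is a front vowel (*bi*, *pote*, *ane*); -lup when the last vowel of the stem is a back vowel (*linu*, *baka*, *fovako*).
The last vowel of *olu* is /u/, which is a back vowel, so the suffix is -lup, giving *olulup*.
Since the last vowel of *i* is /i/ (a front vowel), it takes -e, giving *ie*.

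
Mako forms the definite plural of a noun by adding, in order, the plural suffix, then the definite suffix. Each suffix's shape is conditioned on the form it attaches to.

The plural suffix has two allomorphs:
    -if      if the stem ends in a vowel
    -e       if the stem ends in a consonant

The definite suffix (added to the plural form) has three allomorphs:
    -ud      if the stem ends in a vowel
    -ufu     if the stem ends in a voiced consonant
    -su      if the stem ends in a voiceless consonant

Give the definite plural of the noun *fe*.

*fe*: final sound = /e/, a vowel → -if → *feif*.
The final sound of the plural form *feif* is /f/, which is a voiceless consonant, so the definite suffix is -su, giving *feifsu*.

feifsu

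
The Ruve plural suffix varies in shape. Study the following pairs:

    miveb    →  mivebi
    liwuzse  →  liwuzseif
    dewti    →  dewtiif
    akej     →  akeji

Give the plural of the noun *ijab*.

ijabi

The pattern is consonant vs. vowel: -i when the stem ends in a consonant (*miveb*, *akej*); -if when the stem ends in a vowel (*liwuzse*, *dewti*).
The final sound of *ijab* is /b/, which is a consonant, so the suffix is -i, giving *ijabi*.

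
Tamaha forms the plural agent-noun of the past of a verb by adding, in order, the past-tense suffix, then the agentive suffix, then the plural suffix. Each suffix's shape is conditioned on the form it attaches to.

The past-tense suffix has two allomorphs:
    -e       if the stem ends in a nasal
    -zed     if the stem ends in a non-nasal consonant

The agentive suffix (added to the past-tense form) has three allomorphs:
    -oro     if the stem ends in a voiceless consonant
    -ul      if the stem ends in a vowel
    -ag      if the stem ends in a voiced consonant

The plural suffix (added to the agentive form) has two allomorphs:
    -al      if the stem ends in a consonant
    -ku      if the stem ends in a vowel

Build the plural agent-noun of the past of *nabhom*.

nabhomeulal

*nabhom* — final consonant /m/ (a nasal) → -e → *nabhome*.
The past-tense form *nabhome*: final sound = /e/, a vowel → -ul → *nabhomeul*.
The agentive form *nabhomeul*: final sound = /l/, a consonant → -al → *nabhomeulal*.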